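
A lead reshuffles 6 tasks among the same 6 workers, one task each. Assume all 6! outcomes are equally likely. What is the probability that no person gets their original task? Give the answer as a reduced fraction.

53/144

Favorable outcomes: !6 = 265.
Total outcomes: 6! = 720.
Probability = 265/720 = 53/144.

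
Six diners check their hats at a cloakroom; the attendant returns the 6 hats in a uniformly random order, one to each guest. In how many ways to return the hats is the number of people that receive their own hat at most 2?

664

Sum C(6,i)·!(6-i) for i = 0..2:
  i=0: C(6,0)·!6 = 1·265 = 265
  i=1: C(6,1)·!5 = 6·44 = 264
  i=2: C(6,2)·!4 = 15·9 = 135
Total = 664.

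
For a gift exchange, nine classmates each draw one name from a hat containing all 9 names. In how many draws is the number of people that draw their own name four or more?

6883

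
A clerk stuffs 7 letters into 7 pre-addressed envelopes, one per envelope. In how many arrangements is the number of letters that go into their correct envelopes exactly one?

1855

Choose which one of the 7 is fixed: C(7,1) = 7.
The remaining 6 must be deranged: !6 = 265.
Total: 7 × 265 = 1855.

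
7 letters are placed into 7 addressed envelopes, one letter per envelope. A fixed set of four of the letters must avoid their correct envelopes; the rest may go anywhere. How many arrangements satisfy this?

Let A_j be the event that the j-th constrained one is fixed. By inclusion-exclusion over the 4 events:
Σ_{j=0}^{4} (-1)^j C(4,j)(7-j)!
= C(4,0)·7! - C(4,1)·6! + C(4,2)·5! - C(4,3)·4! + C(4,4)·3!
= 5040 - 2880 + 720 - 96 + 6
= 2790

2790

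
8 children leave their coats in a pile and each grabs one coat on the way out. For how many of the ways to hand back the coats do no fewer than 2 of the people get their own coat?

# with exactly i fixed is C(8,i)·!(8-i); sum over i=2..8:
  i=2: C(8,2)·!6 = 28·265 = 7420
  i=3: C(8,3)·!5 = 56·44 = 2464
  i=4: C(8,4)·!4 = 70·9 = 630
  i=5: C(8,5)·!3 = 56·2 = 112
  i=6: C(8,6)·!2 = 28·1 = 28
  i=7: C(8,7)·!1 = 8·0 = 0
  i=8: C(8,8)·!0 = 1·1 = 1
Total = 10655.

10655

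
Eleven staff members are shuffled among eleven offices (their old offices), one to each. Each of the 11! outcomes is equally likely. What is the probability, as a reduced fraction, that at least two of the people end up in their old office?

Favorable outcomes: Σ_{i≥2} C(11,i)·!(11-i) = 55·133496 + 165·14833 + 330·1854 + 462·265 + 462·44 + 330·9 + 165·2 + 55·1 + 11·0 + 1·1 = 10547659.
Total outcomes: 11! = 39916800.
Probability = 10547659/39916800 = 10547659/39916800.

10547659/39916800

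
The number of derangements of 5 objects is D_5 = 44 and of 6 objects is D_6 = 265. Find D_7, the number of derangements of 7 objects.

1854

D_7 = (7-1)·(D_6 + D_5) = 6·(265 + 44) = 6·309 = 1854.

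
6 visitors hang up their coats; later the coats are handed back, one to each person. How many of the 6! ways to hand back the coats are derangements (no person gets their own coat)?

Use !n = n·!(n-1) + (-1)^n.
!6 = 6·44 + 1 = 265

265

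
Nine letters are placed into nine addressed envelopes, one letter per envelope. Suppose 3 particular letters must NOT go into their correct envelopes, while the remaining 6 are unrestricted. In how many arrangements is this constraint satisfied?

256320

Inclusion-exclusion on the 3 forbidden self-matches:
Σ_{j=0}^{3} (-1)^j C(3,j)(9-j)!
= C(3,0)·9! - C(3,1)·8! + C(3,2)·7! - C(3,3)·6!
= 362880 - 120960 + 15120 - 720
= 256320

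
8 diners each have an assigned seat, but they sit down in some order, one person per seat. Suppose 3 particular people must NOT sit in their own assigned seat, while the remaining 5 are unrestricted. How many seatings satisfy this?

Let A_j be the event that the j-th constrained one is fixed. By inclusion-exclusion over the 3 events:
Σ_{j=0}^{3} (-1)^j C(3,j)(8-j)!
= C(3,0)·8! - C(3,1)·7! + C(3,2)·6! - C(3,3)·5!
= 40320 - 15120 + 2160 - 120
= 27240

27240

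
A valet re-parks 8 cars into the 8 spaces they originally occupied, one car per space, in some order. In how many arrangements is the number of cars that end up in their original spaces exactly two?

7420

Pick the 2 fixed positions: C(8,2) = 28 ways.
The remaining 6 must be deranged: !6 = 265.
Total: 28 × 265 = 7420.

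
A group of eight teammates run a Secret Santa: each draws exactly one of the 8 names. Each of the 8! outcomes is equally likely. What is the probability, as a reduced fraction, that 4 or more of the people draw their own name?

Favorable outcomes: Σ_{i≥4} C(8,i)·!(8-i) = 70·9 + 56·2 + 28·1 + 8·0 + 1·1 = 771.
Total outcomes: 8! = 40320.
Probability = 771/40320 = 257/13440.

257/13440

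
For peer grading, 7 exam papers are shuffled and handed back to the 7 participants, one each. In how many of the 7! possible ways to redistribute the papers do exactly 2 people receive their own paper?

924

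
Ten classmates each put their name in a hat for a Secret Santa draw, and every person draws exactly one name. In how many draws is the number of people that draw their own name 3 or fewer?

3559886

Sum C(10,i)·!(10-i) for i = 0..3:
  i=0: C(10,0)·!10 = 1·1334961 = 1334961
  i=1: C(10,1)·!9 = 10·133496 = 1334960
  i=2: C(10,2)·!8 = 45·14833 = 667485
  i=3: C(10,3)·!7 = 120·1854 = 222480
Total = 3559886.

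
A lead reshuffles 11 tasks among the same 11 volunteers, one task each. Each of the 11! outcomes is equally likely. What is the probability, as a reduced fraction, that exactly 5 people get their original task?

53/17280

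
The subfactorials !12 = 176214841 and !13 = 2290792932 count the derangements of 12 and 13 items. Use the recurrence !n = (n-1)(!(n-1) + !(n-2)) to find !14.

32071101049

!14 = (14-1)·(!13 + !12) = 13·(2290792932 + 176214841) = 13·2467007773 = 32071101049.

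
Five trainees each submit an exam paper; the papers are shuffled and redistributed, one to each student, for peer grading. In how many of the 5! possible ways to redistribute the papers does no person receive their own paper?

Use !n = (n-1)(!(n-1) + !(n-2)).
!5 = 4·(9 + 2) = 4·11 = 44

44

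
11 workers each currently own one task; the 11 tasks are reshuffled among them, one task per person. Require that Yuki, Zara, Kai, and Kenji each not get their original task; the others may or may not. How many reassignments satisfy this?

27422640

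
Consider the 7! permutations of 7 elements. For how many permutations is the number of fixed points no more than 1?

Sum C(7,i)·!(7-i) for i = 0..1:
  i=0: C(7,0)·!7 = 1·1854 = 1854
  i=1: C(7,1)·!6 = 7·265 = 1855
Total = 3709.

3709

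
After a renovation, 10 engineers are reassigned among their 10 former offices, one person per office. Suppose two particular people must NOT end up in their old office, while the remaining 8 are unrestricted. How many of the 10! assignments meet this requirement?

2943360

Let A_j be the event that the j-th constrained one is fixed. By inclusion-exclusion over the 2 events:
Σ_{j=0}^{2} (-1)^j C(2,j)(10-j)!
= C(2,0)·10! - C(2,1)·9! + C(2,2)·8!
= 3628800 - 725760 + 40320
= 2943360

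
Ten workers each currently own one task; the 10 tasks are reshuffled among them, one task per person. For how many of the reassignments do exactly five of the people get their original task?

Pick the 5 fixed positions: C(10,5) = 252 ways.
The remaining 5 must be deranged: !5 = 44.
Total: 252 × 44 = 11088.

11088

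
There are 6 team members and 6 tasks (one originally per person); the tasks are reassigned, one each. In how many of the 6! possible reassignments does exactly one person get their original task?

Pick the single fixed position: C(6,1) = 6 ways.
The remaining 5 must be deranged: !5 = 44.
Total: 6 × 44 = 264.

264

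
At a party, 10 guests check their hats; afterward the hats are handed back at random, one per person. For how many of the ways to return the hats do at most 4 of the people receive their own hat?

3615536

Sum C(10,i)·!(10-i) for i = 0..4:
  i=0: C(10,0)·!10 = 1·1334961 = 1334961
  i=1: C(10,1)·!9 = 10·133496 = 1334960
  i=2: C(10,2)·!8 = 45·14833 = 667485
  i=3: C(10,3)·!7 = 120·1854 = 222480
  i=4: C(10,4)·!6 = 210·265 = 55650
Total = 3615536.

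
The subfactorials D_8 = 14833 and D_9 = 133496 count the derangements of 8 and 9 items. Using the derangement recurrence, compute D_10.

1334961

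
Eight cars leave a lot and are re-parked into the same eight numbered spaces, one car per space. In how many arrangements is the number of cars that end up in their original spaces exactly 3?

Pick the 3 fixed positions: C(8,3) = 56 ways.
The other 5 form a derangement: !5 = 44.
Total: 56 × 44 = 2464.

2464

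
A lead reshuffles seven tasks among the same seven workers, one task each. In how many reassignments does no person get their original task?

1854

The number of derangements of 7 is !7 = Σ_{k=0}^{7} (-1)^k·7!/k!
= 7! - 7!/1! + 7!/2! - 7!/3! + 7!/4! - 7!/5! + 7!/6! - 7!/7!
= 5040 - 5040 + 2520 - 840 + 210 - 42 + 7 - 1
= 1854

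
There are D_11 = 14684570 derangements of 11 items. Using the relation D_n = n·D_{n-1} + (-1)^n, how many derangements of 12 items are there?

176214841

D_12 = 12·14684570 + 1 = 176214841.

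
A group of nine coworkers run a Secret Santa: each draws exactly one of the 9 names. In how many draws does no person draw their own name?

133496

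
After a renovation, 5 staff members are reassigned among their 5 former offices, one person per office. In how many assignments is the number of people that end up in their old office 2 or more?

31

Sum C(5,i)·!(5-i) for i = 2..5:
  i=2: C(5,2)·!3 = 10·2 = 20
  i=3: C(5,3)·!2 = 10·1 = 10
  i=4: C(5,4)·!1 = 5·0 = 0
  i=5: C(5,5)·!0 = 1·1 = 1
Total = 31.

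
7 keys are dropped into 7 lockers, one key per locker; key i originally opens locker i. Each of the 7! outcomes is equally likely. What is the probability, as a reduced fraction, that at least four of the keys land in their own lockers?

Favorable outcomes: Σ_{i≥4} C(7,i)·!(7-i) = 35·2 + 21·1 + 7·0 + 1·1 = 92.
Total outcomes: 7! = 5040.
Probability = 92/5040 = 23/1260.

23/1260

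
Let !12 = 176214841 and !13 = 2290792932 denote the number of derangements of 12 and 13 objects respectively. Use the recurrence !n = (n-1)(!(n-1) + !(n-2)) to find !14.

!14 = (14-1)·(!13 + !12) = 13·(2290792932 + 176214841) = 13·2467007773 = 32071101049.

32071101049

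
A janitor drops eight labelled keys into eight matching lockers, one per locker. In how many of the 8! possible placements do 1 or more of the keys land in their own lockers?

Sum C(8,i)·!(8-i) for i = 1..8:
  i=1: C(8,1)·!7 = 8·1854 = 14832
  i=2: C(8,2)·!6 = 28·265 = 7420
  i=3: C(8,3)·!5 = 56·44 = 2464
  i=4: C(8,4)·!4 = 70·9 = 630
  i=5: C(8,5)·!3 = 56·2 = 112
  i=6: C(8,6)·!2 = 28·1 = 28
  i=7: C(8,7)·!1 = 8·0 = 0
  i=8: C(8,8)·!0 = 1·1 = 1
Total = 25487.

25487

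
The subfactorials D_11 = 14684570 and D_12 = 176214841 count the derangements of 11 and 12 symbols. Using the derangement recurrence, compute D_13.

2290792932

D_13 = (13-1)·(D_12 + D_11) = 12·(176214841 + 14684570) = 12·190899411 = 2290792932.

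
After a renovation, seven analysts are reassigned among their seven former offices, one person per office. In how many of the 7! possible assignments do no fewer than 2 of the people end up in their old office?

Sum C(7,i)·!(7-i) for i = 2..7:
  i=2: C(7,2)·!5 = 21·44 = 924
  i=3: C(7,3)·!4 = 35·9 = 315
  i=4: C(7,4)·!3 = 35·2 = 70
  i=5: C(7,5)·!2 = 21·1 = 21
  i=6: C(7,6)·!1 = 7·0 = 0
  i=7: C(7,7)·!0 = 1·1 = 1
Total = 1331.

1331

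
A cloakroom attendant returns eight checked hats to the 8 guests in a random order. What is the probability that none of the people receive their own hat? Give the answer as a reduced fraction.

Favorable outcomes: !8 = 14833.
Total outcomes: 8! = 40320.
Probability = 14833/40320 = 2119/5760.

2119/5760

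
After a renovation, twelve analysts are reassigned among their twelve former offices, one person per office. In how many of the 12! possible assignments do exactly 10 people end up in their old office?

Pick the 10 fixed positions: C(12,10) = 66 ways.
The other 2 form a derangement: !2 = 1.
Total: 66 × 1 = 66.

66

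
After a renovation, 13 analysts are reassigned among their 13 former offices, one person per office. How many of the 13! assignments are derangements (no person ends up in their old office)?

!13 is the nearest integer to 13!/e.
13! = 6227020800, and 6227020800/e ≈ 2290792932.07, so !13 = 2290792932.

2290792932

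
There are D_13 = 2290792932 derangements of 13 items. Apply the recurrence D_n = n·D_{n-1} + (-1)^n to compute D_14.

32071101049

D_14 = 14·2290792932 + 1 = 32071101049.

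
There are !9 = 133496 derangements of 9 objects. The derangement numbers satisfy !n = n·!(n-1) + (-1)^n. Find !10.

!10 = 10·133496 + 1 = 1334961.

1334961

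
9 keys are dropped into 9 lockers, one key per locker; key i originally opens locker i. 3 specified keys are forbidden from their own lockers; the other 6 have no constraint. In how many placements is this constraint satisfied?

256320

Let A_j be the event that the j-th constrained one is fixed. By inclusion-exclusion over the 3 events:
Σ_{j=0}^{3} (-1)^j C(3,j)(9-j)!
= C(3,0)·9! - C(3,1)·8! + C(3,2)·7! - C(3,3)·6!
= 362880 - 120960 + 15120 - 720
= 256320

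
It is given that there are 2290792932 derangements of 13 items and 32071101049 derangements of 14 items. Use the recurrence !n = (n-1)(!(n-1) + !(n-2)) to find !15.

481066515734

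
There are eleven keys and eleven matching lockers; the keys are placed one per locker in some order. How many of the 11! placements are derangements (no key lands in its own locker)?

14684570

The subfactorial !11 = [11!/e] (nearest integer).
11! = 39916800, and 39916800/e ≈ 14684570.08, so !11 = 14684570.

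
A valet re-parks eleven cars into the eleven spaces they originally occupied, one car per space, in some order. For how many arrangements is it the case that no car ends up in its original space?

14684570

Use !n = n·!(n-1) + (-1)^n.
!11 = 11·1334961 - 1 = 14684570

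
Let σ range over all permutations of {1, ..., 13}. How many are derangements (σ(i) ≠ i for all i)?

!13 is the nearest integer to 13!/e.
13! = 6227020800, and 6227020800/e ≈ 2290792932.07, so !13 = 2290792932.

2290792932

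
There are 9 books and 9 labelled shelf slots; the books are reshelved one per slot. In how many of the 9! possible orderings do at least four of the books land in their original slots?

6883

# with exactly i fixed is C(9,i)·!(9-i); sum over i=4..9:
  i=4: C(9,4)·!5 = 126·44 = 5544
  i=5: C(9,5)·!4 = 126·9 = 1134
  i=6: C(9,6)·!3 = 84·2 = 168
  i=7: C(9,7)·!2 = 36·1 = 36
  i=8: C(9,8)·!1 = 9·0 = 0
  i=9: C(9,9)·!0 = 1·1 = 1
Total = 6883.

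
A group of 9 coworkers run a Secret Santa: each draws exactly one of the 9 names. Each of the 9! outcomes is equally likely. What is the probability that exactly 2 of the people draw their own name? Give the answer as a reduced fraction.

Favorable outcomes: C(9,2)·!7 = 36·1854 = 66744.
Total outcomes: 9! = 362880.
Probability = 66744/362880 = 103/560.

103/560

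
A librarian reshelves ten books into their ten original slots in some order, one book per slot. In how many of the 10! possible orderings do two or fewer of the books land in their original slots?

# with exactly i fixed is C(10,i)·!(10-i); sum over i=0..2:
  i=0: C(10,0)·!10 = 1·1334961 = 1334961
  i=1: C(10,1)·!9 = 10·133496 = 1334960
  i=2: C(10,2)·!8 = 45·14833 = 667485
Total = 3337406.

3337406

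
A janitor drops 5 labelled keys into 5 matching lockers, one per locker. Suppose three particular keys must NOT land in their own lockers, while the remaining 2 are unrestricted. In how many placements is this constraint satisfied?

64

Let A_j be the event that the j-th constrained one is fixed. By inclusion-exclusion over the 3 events:
Σ_{j=0}^{3} (-1)^j C(3,j)(5-j)!
= C(3,0)·5! - C(3,1)·4! + C(3,2)·3! - C(3,3)·2!
= 120 - 72 + 18 - 2
= 64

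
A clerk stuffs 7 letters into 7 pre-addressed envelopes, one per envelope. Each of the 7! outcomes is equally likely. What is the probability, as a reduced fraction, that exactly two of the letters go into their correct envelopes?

11/60

Favorable outcomes: C(7,2)·!5 = 21·44 = 924.
Total outcomes: 7! = 5040.
Probability = 924/5040 = 11/60.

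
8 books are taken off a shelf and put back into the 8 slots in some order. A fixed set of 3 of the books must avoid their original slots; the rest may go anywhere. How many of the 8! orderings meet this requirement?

27240

Inclusion-exclusion on the 3 forbidden self-matches:
Σ_{j=0}^{3} (-1)^j C(3,j)(8-j)!
= C(3,0)·8! - C(3,1)·7! + C(3,2)·6! - C(3,3)·5!
= 40320 - 15120 + 2160 - 120
= 27240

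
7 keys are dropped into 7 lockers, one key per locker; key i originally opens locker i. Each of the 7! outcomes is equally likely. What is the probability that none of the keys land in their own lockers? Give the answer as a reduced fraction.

Favorable outcomes: !7 = 1854.
Total outcomes: 7! = 5040.
Probability = 1854/5040 = 103/280.

103/280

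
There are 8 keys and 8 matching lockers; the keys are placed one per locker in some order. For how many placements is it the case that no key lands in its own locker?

Use !n = n·!(n-1) + (-1)^n.
!8 = 8·1854 + 1 = 14833

14833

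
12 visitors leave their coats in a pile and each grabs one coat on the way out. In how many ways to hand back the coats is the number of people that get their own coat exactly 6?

244860

Pick the 6 fixed positions: C(12,6) = 924 ways.
The other 6 form a derangement: !6 = 265.
Total: 924 × 265 = 244860.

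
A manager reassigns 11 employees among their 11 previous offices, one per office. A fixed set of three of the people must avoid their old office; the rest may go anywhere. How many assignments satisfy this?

30078720

Let A_j be the event that the j-th constrained one is fixed. By inclusion-exclusion over the 3 events:
Σ_{j=0}^{3} (-1)^j C(3,j)(11-j)!
= C(3,0)·11! - C(3,1)·10! + C(3,2)·9! - C(3,3)·8!
= 39916800 - 10886400 + 1088640 - 40320
= 30078720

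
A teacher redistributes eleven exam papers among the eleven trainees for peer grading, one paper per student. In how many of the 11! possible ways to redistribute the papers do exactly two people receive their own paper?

7342280

Pick the 2 fixed positions: C(11,2) = 55 ways.
The remaining 9 must be deranged: !9 = 133496.
Total: 55 × 133496 = 7342280.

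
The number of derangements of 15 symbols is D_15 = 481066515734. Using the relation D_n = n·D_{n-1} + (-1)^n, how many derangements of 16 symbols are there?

7697064251745

D_16 = 16·481066515734 + 1 = 7697064251745.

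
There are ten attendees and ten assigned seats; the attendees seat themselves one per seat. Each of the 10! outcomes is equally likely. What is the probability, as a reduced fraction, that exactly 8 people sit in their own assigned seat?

Favorable outcomes: C(10,8)·!2 = 45·1 = 45.
Total outcomes: 10! = 3628800.
Probability = 45/3628800 = 1/80640.

1/80640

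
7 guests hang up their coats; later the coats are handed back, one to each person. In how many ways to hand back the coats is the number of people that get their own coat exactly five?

21

Choose which 5 of the 7 are fixed: C(7,5) = 21.
The other 2 form a derangement: !2 = 1.
Total: 21 × 1 = 21.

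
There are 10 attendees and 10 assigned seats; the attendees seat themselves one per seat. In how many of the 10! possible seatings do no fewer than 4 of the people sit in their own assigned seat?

68914

Sum C(10,i)·!(10-i) for i = 4..10:
  i=4: C(10,4)·!6 = 210·265 = 55650
  i=5: C(10,5)·!5 = 252·44 = 11088
  i=6: C(10,6)·!4 = 210·9 = 1890
  i=7: C(10,7)·!3 = 120·2 = 240
  i=8: C(10,8)·!2 = 45·1 = 45
  i=9: C(10,9)·!1 = 10·0 = 0
  i=10: C(10,10)·!0 = 1·1 = 1
Total = 68914.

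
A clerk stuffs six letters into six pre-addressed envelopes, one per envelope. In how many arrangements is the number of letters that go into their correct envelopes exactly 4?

Choose which 4 of the 6 are fixed: C(6,4) = 15.
The remaining 2 must be deranged: !2 = 1.
Total: 15 × 1 = 15.

15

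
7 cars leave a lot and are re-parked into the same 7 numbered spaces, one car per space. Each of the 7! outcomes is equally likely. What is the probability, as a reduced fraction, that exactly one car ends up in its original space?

53/144

Favorable outcomes: C(7,1)·!6 = 7·265 = 1855.
Total outcomes: 7! = 5040.
Probability = 1855/5040 = 53/144.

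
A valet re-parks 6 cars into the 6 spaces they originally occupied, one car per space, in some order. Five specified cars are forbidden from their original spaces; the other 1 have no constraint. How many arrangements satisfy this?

Inclusion-exclusion on the 5 forbidden self-matches:
Σ_{j=0}^{5} (-1)^j C(5,j)(6-j)!
= C(5,0)·6! - C(5,1)·5! + C(5,2)·4! - C(5,3)·3! + C(5,4)·2! - C(5,5)·1!
= 720 - 600 + 240 - 60 + 10 - 1
= 309

309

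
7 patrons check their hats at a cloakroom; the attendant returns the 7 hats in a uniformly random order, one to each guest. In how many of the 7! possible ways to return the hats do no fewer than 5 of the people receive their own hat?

Sum C(7,i)·!(7-i) for i = 5..7:
  i=5: C(7,5)·!2 = 21·1 = 21
  i=6: C(7,6)·!1 = 7·0 = 0
  i=7: C(7,7)·!0 = 1·1 = 1
Total = 22.

22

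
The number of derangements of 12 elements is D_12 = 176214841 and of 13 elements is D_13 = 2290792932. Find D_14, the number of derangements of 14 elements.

D_14 = (14-1)·(D_13 + D_12) = 13·(2290792932 + 176214841) = 13·2467007773 = 32071101049.

32071101049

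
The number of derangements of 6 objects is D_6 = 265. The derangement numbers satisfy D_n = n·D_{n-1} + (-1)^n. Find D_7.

1854

D_7 = 7·265 - 1 = 1854.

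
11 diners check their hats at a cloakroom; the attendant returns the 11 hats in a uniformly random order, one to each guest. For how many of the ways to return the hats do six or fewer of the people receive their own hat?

39913444

Sum C(11,i)·!(11-i) for i = 0..6:
  i=0: C(11,0)·!11 = 1·14684570 = 14684570
  i=1: C(11,1)·!10 = 11·1334961 = 14684571
  i=2: C(11,2)·!9 = 55·133496 = 7342280
  i=3: C(11,3)·!8 = 165·14833 = 2447445
  i=4: C(11,4)·!7 = 330·1854 = 611820
  i=5: C(11,5)·!6 = 462·265 = 122430
  i=6: C(11,6)·!5 = 462·44 = 20328
Total = 39913444.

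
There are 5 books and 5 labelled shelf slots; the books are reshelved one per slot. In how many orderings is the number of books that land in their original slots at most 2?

109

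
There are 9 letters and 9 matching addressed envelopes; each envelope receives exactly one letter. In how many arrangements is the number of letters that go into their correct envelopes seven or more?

37

Sum C(9,i)·!(9-i) for i = 7..9:
  i=7: C(9,7)·!2 = 36·1 = 36
  i=8: C(9,8)·!1 = 9·0 = 0
  i=9: C(9,9)·!0 = 1·1 = 1
Total = 37.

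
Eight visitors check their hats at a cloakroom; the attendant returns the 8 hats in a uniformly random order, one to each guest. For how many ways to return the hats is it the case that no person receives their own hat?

14833

The number of derangements of 8 is !8 = Σ_{k=0}^{8} (-1)^k·8!/k!
= 8! - 8!/1! + 8!/2! - 8!/3! + 8!/4! - 8!/5! + 8!/6! - 8!/7! + 8!/8!
= 40320 - 40320 + 20160 - 6720 + 1680 - 336 + 56 - 8 + 1
= 14833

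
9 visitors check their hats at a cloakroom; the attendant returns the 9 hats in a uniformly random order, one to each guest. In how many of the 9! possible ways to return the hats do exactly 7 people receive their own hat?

36

Pick the 7 fixed positions: C(9,7) = 36 ways.
The remaining 2 must be deranged: !2 = 1.
Total: 36 × 1 = 36.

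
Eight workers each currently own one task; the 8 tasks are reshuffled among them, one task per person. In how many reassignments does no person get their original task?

Recurrence: !8 = 7·(!7 + !6).
!8 = 7·(1854 + 265) = 7·2119 = 14833

14833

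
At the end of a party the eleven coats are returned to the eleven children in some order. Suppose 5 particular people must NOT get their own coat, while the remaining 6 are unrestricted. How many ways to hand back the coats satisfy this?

25022880

Inclusion-exclusion on the 5 forbidden self-matches:
Σ_{j=0}^{5} (-1)^j C(5,j)(11-j)!
= C(5,0)·11! - C(5,1)·10! + C(5,2)·9! - C(5,3)·8! + C(5,4)·7! - C(5,5)·6!
= 39916800 - 18144000 + 3628800 - 403200 + 25200 - 720
= 25022880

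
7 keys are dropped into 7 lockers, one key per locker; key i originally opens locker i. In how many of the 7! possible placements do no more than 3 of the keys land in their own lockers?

# with exactly i fixed is C(7,i)·!(7-i); sum over i=0..3:
  i=0: C(7,0)·!7 = 1·1854 = 1854
  i=1: C(7,1)·!6 = 7·265 = 1855
  i=2: C(7,2)·!5 = 21·44 = 924
  i=3: C(7,3)·!4 = 35·9 = 315
Total = 4948.

4948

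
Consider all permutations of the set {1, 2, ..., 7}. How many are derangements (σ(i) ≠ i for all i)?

1854

By inclusion-exclusion, !7 = Σ (-1)^k · 7!/k! for k=0..7
= 7! - 7!/1! + 7!/2! - 7!/3! + 7!/4! - 7!/5! + 7!/6! - 7!/7!
= 5040 - 5040 + 2520 - 840 + 210 - 42 + 7 - 1
= 1854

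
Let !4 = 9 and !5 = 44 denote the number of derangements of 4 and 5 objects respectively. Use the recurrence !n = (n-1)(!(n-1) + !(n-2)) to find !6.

!6 = (6-1)·(!5 + !4) = 5·(44 + 9) = 5·53 = 265.

265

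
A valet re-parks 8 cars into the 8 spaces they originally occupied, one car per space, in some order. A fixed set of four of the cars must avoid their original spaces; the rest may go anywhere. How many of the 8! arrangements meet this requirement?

24024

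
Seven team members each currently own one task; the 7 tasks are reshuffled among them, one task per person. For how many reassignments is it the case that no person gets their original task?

1854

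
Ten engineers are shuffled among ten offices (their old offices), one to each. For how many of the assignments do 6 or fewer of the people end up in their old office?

3628514

Sum C(10,i)·!(10-i) for i = 0..6:
  i=0: C(10,0)·!10 = 1·1334961 = 1334961
  i=1: C(10,1)·!9 = 10·133496 = 1334960
  i=2: C(10,2)·!8 = 45·14833 = 667485
  i=3: C(10,3)·!7 = 120·1854 = 222480
  i=4: C(10,4)·!6 = 210·265 = 55650
  i=5: C(10,5)·!5 = 252·44 = 11088
  i=6: C(10,6)·!4 = 210·9 = 1890
Total = 3628514.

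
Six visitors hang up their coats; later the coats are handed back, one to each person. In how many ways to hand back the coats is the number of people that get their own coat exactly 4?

Pick the 4 fixed positions: C(6,4) = 15 ways.
The remaining 2 must be deranged: !2 = 1.
Total: 15 × 1 = 15.

15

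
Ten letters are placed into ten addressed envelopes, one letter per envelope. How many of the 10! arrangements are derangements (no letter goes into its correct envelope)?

1334961

!10 is the nearest integer to 10!/e.
10! = 3628800, and 3628800/e ≈ 1334960.92, so !10 = 1334961.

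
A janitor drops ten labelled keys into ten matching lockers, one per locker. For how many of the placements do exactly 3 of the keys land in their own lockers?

Choose which 3 of the 10 are fixed: C(10,3) = 120.
The remaining 7 must be deranged: !7 = 1854.
Total: 120 × 1854 = 222480.

222480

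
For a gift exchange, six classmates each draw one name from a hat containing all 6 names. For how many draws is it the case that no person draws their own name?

Recurrence: !6 = 5·(!5 + !4).
!6 = 5·(44 + 9) = 5·53 = 265

265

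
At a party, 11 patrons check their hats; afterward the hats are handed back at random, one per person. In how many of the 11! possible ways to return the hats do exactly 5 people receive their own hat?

122430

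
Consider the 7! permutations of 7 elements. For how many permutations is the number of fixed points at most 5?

5039

Sum C(7,i)·!(7-i) for i = 0..5:
  i=0: C(7,0)·!7 = 1·1854 = 1854
  i=1: C(7,1)·!6 = 7·265 = 1855
  i=2: C(7,2)·!5 = 21·44 = 924
  i=3: C(7,3)·!4 = 35·9 = 315
  i=4: C(7,4)·!3 = 35·2 = 70
  i=5: C(7,5)·!2 = 21·1 = 21
Total = 5039.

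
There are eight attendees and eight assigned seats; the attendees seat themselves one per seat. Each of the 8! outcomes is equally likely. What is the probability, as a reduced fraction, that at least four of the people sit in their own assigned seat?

257/13440

Favorable outcomes: Σ_{i≥4} C(8,i)·!(8-i) = 70·9 + 56·2 + 28·1 + 8·0 + 1·1 = 771.
Total outcomes: 8! = 40320.
Probability = 771/40320 = 257/13440.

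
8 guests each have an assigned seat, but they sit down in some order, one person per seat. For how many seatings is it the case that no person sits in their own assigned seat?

14833

!8 = 8! · Σ_{k=0}^{8} (-1)^k/k!
= 8! - 8!/1! + 8!/2! - 8!/3! + 8!/4! - 8!/5! + 8!/6! - 8!/7! + 8!/8!
= 40320 - 40320 + 20160 - 6720 + 1680 - 336 + 56 - 8 + 1
= 14833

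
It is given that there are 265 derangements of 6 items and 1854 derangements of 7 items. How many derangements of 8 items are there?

14833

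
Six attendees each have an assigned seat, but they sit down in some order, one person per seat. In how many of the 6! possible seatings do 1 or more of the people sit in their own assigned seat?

455

# with exactly i fixed is C(6,i)·!(6-i); sum over i=1..6:
  i=1: C(6,1)·!5 = 6·44 = 264
  i=2: C(6,2)·!4 = 15·9 = 135
  i=3: C(6,3)·!3 = 20·2 = 40
  i=4: C(6,4)·!2 = 15·1 = 15
  i=5: C(6,5)·!1 = 6·0 = 0
  i=6: C(6,6)·!0 = 1·1 = 1
Total = 455.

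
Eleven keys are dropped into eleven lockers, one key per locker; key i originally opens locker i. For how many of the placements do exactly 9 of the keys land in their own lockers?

55

Pick the 9 fixed positions: C(11,9) = 55 ways.
The remaining 2 must be deranged: !2 = 1.
Total: 55 × 1 = 55.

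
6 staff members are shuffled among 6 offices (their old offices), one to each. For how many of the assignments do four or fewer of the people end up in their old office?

Sum C(6,i)·!(6-i) for i = 0..4:
  i=0: C(6,0)·!6 = 1·265 = 265
  i=1: C(6,1)·!5 = 6·44 = 264
  i=2: C(6,2)·!4 = 15·9 = 135
  i=3: C(6,3)·!3 = 20·2 = 40
  i=4: C(6,4)·!2 = 15·1 = 15
Total = 719.

719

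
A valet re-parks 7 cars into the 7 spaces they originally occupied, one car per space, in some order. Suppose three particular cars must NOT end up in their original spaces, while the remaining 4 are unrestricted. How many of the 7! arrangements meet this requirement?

3216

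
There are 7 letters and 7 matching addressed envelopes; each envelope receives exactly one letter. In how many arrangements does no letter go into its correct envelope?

1854

Use !n = n·!(n-1) + (-1)^n.
!7 = 7·265 - 1 = 1854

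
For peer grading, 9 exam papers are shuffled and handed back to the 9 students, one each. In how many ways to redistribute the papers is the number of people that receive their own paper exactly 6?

168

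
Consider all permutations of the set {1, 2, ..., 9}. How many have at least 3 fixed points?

29143

# with exactly i fixed is C(9,i)·!(9-i); sum over i=3..9:
  i=3: C(9,3)·!6 = 84·265 = 22260
  i=4: C(9,4)·!5 = 126·44 = 5544
  i=5: C(9,5)·!4 = 126·9 = 1134
  i=6: C(9,6)·!3 = 84·2 = 168
  i=7: C(9,7)·!2 = 36·1 = 36
  i=8: C(9,8)·!1 = 9·0 = 0
  i=9: C(9,9)·!0 = 1·1 = 1
Total = 29143.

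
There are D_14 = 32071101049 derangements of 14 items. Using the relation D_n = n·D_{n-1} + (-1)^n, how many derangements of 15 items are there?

481066515734

D_15 = 15·32071101049 - 1 = 481066515734.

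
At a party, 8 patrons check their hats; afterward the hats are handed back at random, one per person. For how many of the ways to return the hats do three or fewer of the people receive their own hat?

39549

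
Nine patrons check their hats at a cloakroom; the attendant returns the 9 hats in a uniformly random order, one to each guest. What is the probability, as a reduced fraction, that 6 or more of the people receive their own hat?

41/72576

Favorable outcomes: Σ_{i≥6} C(9,i)·!(9-i) = 84·2 + 36·1 + 9·0 + 1·1 = 205.
Total outcomes: 9! = 362880.
Probability = 205/362880 = 41/72576.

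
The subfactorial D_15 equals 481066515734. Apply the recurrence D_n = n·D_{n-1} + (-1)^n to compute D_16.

7697064251745

D_16 = 16·481066515734 + 1 = 7697064251745.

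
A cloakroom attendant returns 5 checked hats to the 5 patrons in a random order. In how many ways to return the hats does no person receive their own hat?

!5 = 5! · Σ_{k=0}^{5} (-1)^k/k!
= 5! - 5!/1! + 5!/2! - 5!/3! + 5!/4! - 5!/5!
= 120 - 120 + 60 - 20 + 5 - 1
= 44

44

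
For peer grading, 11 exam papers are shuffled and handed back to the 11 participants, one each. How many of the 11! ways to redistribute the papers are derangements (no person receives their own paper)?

14684570

Recurrence: !11 = 11·!10 + (-1)^11.
!11 = 11·1334961 - 1 = 14684570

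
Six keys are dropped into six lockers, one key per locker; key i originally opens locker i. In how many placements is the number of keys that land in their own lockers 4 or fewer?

719

Sum C(6,i)·!(6-i) for i = 0..4:
  i=0: C(6,0)·!6 = 1·265 = 265
  i=1: C(6,1)·!5 = 6·44 = 264
  i=2: C(6,2)·!4 = 15·9 = 135
  i=3: C(6,3)·!3 = 20·2 = 40
  i=4: C(6,4)·!2 = 15·1 = 15
Total = 719.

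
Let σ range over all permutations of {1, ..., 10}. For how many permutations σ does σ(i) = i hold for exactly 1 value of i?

Choose which one of the 10 is fixed: C(10,1) = 10.
The remaining 9 must be deranged: !9 = 133496.
Total: 10 × 133496 = 1334960.

1334960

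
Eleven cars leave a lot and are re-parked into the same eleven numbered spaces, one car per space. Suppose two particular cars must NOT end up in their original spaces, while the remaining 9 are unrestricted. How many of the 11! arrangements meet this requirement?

33022080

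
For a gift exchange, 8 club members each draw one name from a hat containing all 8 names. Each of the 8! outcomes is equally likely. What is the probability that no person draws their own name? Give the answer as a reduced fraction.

2119/5760

Favorable outcomes: !8 = 14833.
Total outcomes: 8! = 40320.
Probability = 14833/40320 = 2119/5760.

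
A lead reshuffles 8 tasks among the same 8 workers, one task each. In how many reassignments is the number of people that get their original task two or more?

10655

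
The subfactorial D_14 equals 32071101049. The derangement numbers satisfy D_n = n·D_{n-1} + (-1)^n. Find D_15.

481066515734

D_15 = 15·32071101049 - 1 = 481066515734.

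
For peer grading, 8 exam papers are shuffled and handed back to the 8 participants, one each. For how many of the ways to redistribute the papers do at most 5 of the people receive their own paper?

40291

Sum C(8,i)·!(8-i) for i = 0..5:
  i=0: C(8,0)·!8 = 1·14833 = 14833
  i=1: C(8,1)·!7 = 8·1854 = 14832
  i=2: C(8,2)·!6 = 28·265 = 7420
  i=3: C(8,3)·!5 = 56·44 = 2464
  i=4: C(8,4)·!4 = 70·9 = 630
  i=5: C(8,5)·!3 = 56·2 = 112
Total = 40291.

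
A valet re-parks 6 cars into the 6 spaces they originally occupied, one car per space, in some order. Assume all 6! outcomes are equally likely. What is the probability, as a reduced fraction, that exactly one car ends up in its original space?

Favorable outcomes: C(6,1)·!5 = 6·44 = 264.
Total outcomes: 6! = 720.
Probability = 264/720 = 11/30.

11/30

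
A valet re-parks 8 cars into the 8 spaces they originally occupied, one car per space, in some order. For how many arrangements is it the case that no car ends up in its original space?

14833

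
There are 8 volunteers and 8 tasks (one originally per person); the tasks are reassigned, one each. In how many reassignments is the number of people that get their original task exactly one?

14832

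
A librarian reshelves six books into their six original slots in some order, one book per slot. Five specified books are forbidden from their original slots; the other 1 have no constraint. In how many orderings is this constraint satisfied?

Let A_j be the event that the j-th constrained one is fixed. By inclusion-exclusion over the 5 events:
Σ_{j=0}^{5} (-1)^j C(5,j)(6-j)!
= C(5,0)·6! - C(5,1)·5! + C(5,2)·4! - C(5,3)·3! + C(5,4)·2! - C(5,5)·1!
= 720 - 600 + 240 - 60 + 10 - 1
= 309

309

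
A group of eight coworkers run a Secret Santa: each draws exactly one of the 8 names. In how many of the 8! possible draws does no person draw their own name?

14833

By inclusion-exclusion, !8 = Σ (-1)^k · 8!/k! for k=0..8
= 8! - 8!/1! + 8!/2! - 8!/3! + 8!/4! - 8!/5! + 8!/6! - 8!/7! + 8!/8!
= 40320 - 40320 + 20160 - 6720 + 1680 - 336 + 56 - 8 + 1
= 14833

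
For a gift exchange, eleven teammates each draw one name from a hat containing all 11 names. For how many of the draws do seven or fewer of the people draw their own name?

Sum C(11,i)·!(11-i) for i = 0..7:
  i=0: C(11,0)·!11 = 1·14684570 = 14684570
  i=1: C(11,1)·!10 = 11·1334961 = 14684571
  i=2: C(11,2)·!9 = 55·133496 = 7342280
  i=3: C(11,3)·!8 = 165·14833 = 2447445
  i=4: C(11,4)·!7 = 330·1854 = 611820
  i=5: C(11,5)·!6 = 462·265 = 122430
  i=6: C(11,6)·!5 = 462·44 = 20328
  i=7: C(11,7)·!4 = 330·9 = 2970
Total = 39916414.

39916414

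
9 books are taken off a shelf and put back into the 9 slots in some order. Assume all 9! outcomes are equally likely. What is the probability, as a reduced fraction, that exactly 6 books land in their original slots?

Favorable outcomes: C(9,6)·!3 = 84·2 = 168.
Total outcomes: 9! = 362880.
Probability = 168/362880 = 1/2160.

1/2160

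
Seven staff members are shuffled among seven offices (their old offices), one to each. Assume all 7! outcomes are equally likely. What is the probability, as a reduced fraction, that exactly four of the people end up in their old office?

1/72

Favorable outcomes: C(7,4)·!3 = 35·2 = 70.
Total outcomes: 7! = 5040.
Probability = 70/5040 = 1/72.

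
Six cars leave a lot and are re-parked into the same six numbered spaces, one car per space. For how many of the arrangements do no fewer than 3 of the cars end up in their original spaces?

56

# with exactly i fixed is C(6,i)·!(6-i); sum over i=3..6:
  i=3: C(6,3)·!3 = 20·2 = 40
  i=4: C(6,4)·!2 = 15·1 = 15
  i=5: C(6,5)·!1 = 6·0 = 0
  i=6: C(6,6)·!0 = 1·1 = 1
Total = 56.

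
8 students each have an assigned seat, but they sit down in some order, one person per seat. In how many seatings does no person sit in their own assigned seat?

14833

!8 is the nearest integer to 8!/e.
8! = 40320, and 40320/e ≈ 14832.90, so !8 = 14833.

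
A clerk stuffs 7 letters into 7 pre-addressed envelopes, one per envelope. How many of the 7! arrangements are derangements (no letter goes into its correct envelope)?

The subfactorial !7 = [7!/e] (nearest integer).
7! = 5040, and 5040/e ≈ 1854.11, so !7 = 1854.

1854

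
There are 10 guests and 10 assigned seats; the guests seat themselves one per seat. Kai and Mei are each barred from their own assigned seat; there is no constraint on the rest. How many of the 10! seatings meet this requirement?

Let A_j be the event that the j-th constrained one is fixed. By inclusion-exclusion over the 2 events:
Σ_{j=0}^{2} (-1)^j C(2,j)(10-j)!
= C(2,0)·10! - C(2,1)·9! + C(2,2)·8!
= 3628800 - 725760 + 40320
= 2943360

2943360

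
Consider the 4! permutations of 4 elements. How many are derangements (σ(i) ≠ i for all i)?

9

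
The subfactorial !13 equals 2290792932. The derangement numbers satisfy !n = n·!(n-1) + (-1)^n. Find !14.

32071101049

!14 = 14·2290792932 + 1 = 32071101049.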